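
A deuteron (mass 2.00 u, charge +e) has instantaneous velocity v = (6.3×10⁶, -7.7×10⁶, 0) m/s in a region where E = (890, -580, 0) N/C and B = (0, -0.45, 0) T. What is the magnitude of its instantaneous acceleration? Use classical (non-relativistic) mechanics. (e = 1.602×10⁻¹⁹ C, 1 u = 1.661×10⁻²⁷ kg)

|a| ≈ 1.37×10¹⁴ m/s²

v×B = (0, 0, -2.84×10⁶) N/C.
E + v×B = (890, -580, -2.84×10⁶) N/C.
F = q(E + v×B) = (1.602×10⁻¹⁹ C)·(890, -580, -2.84×10⁶) = (1.43×10⁻¹⁶, -9.29×10⁻¹⁷, -4.54×10⁻¹³) N.
|a| = |F|/m = 4.542×10⁻¹³/3.322×10⁻²⁷ ≈ 1.37×10¹⁴ m/s².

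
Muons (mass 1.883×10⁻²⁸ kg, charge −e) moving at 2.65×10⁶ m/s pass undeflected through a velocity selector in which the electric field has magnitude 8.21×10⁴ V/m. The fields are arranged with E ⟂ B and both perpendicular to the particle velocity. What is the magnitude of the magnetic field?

B = 0.0310 T

Balance of forces in the selector: qE = qvB ⇒ B = E/v.
B = 8.21×10⁴/2.65×10⁶ = 0.0310 T.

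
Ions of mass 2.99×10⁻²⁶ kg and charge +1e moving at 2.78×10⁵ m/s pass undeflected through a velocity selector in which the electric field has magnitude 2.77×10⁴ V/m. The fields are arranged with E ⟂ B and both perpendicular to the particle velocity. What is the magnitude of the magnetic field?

B = 0.0996 T

Balance of forces in the selector: qE = qvB ⇒ B = E/v.
B = 2.77×10⁴/2.78×10⁵ = 0.0996 T.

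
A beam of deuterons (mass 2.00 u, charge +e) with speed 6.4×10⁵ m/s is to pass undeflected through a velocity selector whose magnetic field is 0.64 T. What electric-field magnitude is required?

E = 4.1×10⁵ V/m

For straight-line motion qE = qvB, so E = vB.
E = 6.4×10⁵ × 0.64 = 4.1×10⁵ V/m.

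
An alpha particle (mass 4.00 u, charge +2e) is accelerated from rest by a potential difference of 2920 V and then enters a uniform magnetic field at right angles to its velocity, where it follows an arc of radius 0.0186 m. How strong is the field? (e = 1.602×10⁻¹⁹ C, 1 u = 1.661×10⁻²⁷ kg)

v = √(2|q|V/m) = √(2·3.204×10⁻¹⁹·2920/6.644×10⁻²⁷) ≈ 5.307×10⁵ m/s.
B = mv/(|q|r) = (6.644×10⁻²⁷)(5.307×10⁵)/((3.204×10⁻¹⁹)(0.0186)) ≈ 0.592 T.

B ≈ 0.592 T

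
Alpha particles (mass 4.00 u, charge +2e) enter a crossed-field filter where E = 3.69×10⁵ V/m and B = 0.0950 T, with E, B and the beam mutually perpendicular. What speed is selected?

v = 3.88×10⁶ m/s

For undeflected motion the electric and magnetic forces balance: qE = qvB.
v = E/B = 3.69×10⁵/0.0950 = 3.88×10⁶ m/s.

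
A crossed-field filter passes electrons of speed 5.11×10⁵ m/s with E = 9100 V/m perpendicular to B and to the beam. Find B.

Balance of forces in the selector: qE = qvB ⇒ B = E/v.
B = 9100/5.11×10⁵ = 0.0178 T.

B = 0.0178 T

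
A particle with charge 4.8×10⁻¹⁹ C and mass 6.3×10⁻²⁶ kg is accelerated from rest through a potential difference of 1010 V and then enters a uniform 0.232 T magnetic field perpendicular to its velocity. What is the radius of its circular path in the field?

r ≈ 0.0702 m

Acceleration: |q|V = ½mv² ⇒ v = √(2|q|V/m) = √(2·4.8×10⁻¹⁹·1010/6.3×10⁻²⁶) ≈ 1.241×10⁵ m/s.
In the field: r = mv/(|q|B) = (6.3×10⁻²⁶)(1.241×10⁵)/((4.8×10⁻¹⁹)(0.232)) ≈ 0.0702 m.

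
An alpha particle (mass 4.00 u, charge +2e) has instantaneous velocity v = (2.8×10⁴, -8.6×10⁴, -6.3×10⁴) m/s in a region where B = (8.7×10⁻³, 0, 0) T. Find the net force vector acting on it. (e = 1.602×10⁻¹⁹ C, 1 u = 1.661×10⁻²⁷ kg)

F ≈ (0, -1.76×10⁻¹⁶, 2.40×10⁻¹⁶) N

v×B = (0, -548, 748) N/C.
F = q v×B = (3.204×10⁻¹⁹ C)·(0, -548, 748) = (0, -1.76×10⁻¹⁶, 2.40×10⁻¹⁶) N.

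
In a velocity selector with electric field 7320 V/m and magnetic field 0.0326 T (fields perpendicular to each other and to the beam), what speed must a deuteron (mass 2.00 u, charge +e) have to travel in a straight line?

v = 2.25×10⁵ m/s

Straight-line motion ⇒ electric and magnetic forces cancel, so E = vB.
v = E/B = 7320/0.0326 = 2.25×10⁵ m/s.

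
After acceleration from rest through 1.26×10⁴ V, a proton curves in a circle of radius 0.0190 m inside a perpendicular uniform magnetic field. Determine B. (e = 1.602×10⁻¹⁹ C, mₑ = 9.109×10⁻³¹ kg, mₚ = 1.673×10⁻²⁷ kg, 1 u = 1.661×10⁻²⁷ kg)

v = √(2|q|V/m) = √(2·1.602×10⁻¹⁹·1.26×10⁴/1.673×10⁻²⁷) ≈ 1.553×10⁶ m/s.
B = mv/(|q|r) = (1.673×10⁻²⁷)(1.553×10⁶)/((1.602×10⁻¹⁹)(0.0190)) ≈ 0.854 T.

B ≈ 0.854 T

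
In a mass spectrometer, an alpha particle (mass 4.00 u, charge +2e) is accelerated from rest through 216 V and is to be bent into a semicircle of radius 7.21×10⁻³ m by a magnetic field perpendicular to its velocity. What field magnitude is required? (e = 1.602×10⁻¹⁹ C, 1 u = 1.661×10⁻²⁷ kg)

v = √(2|q|V/m) = √(2·3.204×10⁻¹⁹·216/6.644×10⁻²⁷) ≈ 1.443×10⁵ m/s.
B = mv/(|q|r) = (6.644×10⁻²⁷)(1.443×10⁵)/((3.204×10⁻¹⁹)(7.21×10⁻³)) ≈ 0.415 T.

B ≈ 0.415 T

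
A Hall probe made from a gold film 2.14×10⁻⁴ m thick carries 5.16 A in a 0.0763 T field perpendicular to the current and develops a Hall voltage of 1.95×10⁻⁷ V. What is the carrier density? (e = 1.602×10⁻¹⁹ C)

From V_H = IB/(n e t), n = IB/(V_H e t).
n = (5.16)(0.0763)/((1.95×10⁻⁷)(1.602×10⁻¹⁹)(2.14×10⁻⁴)) ≈ 5.89×10²⁸ m⁻³.

n ≈ 5.89×10²⁸ m⁻³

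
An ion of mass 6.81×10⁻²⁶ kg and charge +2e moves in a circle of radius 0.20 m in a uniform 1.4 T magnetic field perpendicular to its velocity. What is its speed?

v ≈ 1.3×10⁶ m/s

From |q|vB = mv²/r, v = |q|Br/m.
v = (3.204×10⁻¹⁹)(1.4)(0.20)/6.81×10⁻²⁶ ≈ 1.3×10⁶ m/s.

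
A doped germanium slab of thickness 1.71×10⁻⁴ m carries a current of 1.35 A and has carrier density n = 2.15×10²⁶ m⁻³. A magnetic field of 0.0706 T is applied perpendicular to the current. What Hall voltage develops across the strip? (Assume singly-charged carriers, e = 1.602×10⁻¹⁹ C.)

V_H = IB/(n e t).
V_H = (1.35)(0.0706)/((2.15×10²⁶)(1.602×10⁻¹⁹)(1.71×10⁻⁴)) ≈ 1.62×10⁻⁵ V.

V_H ≈ 1.62×10⁻⁵ V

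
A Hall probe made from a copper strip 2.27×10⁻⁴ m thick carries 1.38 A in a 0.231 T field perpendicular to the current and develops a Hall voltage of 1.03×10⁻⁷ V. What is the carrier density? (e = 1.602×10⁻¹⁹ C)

From V_H = IB/(n e t), n = IB/(V_H e t).
n = (1.38)(0.231)/((1.03×10⁻⁷)(1.602×10⁻¹⁹)(2.27×10⁻⁴)) ≈ 8.51×10²⁸ m⁻³.

n ≈ 8.51×10²⁸ m⁻³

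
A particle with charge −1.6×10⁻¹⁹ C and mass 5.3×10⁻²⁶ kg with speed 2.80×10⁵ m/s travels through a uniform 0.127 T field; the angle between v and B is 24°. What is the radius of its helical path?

v⊥ = v sinθ = 2.80×10⁵·sin24° ≈ 1.139×10⁵ m/s.
r = m v⊥/(|q|B) = (5.3×10⁻²⁶)(1.139×10⁵)/((1.6×10⁻¹⁹)(0.127)) ≈ 0.297 m.

r ≈ 0.297 m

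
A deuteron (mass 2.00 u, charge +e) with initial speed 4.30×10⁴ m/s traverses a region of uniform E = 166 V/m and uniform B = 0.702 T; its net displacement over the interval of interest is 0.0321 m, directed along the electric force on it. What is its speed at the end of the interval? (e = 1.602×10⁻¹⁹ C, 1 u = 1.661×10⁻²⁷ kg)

B does no work; ΔKE = |q|E d.
½mv_f² = ½mv₀² + |q|Ed = ½(3.322×10⁻²⁷)(4.30×10⁴)² + (1.602×10⁻¹⁹)(166)(0.0321) ≈ 3.071×10⁻¹⁸ J + 8.536×10⁻¹⁹ J ≈ 3.925×10⁻¹⁸ J.
v_f = √(2·3.925×10⁻¹⁸/3.322×10⁻²⁷) ≈ 4.86×10⁴ m/s.

v_f ≈ 4.86×10⁴ m/s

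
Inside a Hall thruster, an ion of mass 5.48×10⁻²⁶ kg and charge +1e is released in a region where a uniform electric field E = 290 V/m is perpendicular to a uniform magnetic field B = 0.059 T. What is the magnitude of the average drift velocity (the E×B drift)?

The steady drift has the magnetic force balancing the electric force, so v_d = E/B.
v_d = 290/0.059 = 4900 m/s.

v_d ≈ 4900 m/s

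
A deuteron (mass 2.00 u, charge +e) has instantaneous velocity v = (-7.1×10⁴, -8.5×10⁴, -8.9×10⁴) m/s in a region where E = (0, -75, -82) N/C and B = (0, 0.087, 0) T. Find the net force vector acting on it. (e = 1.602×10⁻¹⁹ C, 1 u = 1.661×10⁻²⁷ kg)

v×B = (7740, 0, -6180) N/C.
E + v×B = (7740, -75.0, -6260) N/C.
F = q(E + v×B) = (1.602×10⁻¹⁹ C)·(7740, -75.0, -6260) = (1.24×10⁻¹⁵, -1.20×10⁻¹⁷, -1.00×10⁻¹⁵) N.

F ≈ (1.24×10⁻¹⁵, -1.20×10⁻¹⁷, -1.00×10⁻¹⁵) N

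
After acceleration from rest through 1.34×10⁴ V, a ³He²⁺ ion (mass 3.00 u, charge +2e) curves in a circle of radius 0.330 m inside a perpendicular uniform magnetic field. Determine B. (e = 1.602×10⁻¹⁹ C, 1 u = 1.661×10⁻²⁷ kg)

B ≈ 0.0619 T

v = √(2|q|V/m) = √(2·3.204×10⁻¹⁹·1.34×10⁴/4.983×10⁻²⁷) ≈ 1.313×10⁶ m/s.
B = mv/(|q|r) = (4.983×10⁻²⁷)(1.313×10⁶)/((3.204×10⁻¹⁹)(0.330)) ≈ 0.0619 T.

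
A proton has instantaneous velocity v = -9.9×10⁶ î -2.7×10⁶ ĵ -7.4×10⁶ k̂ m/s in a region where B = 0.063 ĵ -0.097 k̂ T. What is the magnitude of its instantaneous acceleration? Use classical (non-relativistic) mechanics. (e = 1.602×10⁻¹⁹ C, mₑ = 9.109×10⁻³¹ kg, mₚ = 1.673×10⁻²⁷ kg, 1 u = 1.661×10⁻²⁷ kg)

|a| ≈ 1.30×10¹⁴ m/s²

v×B = (7.28×10⁵, -9.60×10⁵, -6.24×10⁵) N/C.
F = q v×B = (1.602×10⁻¹⁹ C)·(7.28×10⁵, -9.60×10⁵, -6.24×10⁵) = (1.17×10⁻¹³, -1.54×10⁻¹³, -9.99×10⁻¹⁴) N.
|a| = |F|/m = 2.174×10⁻¹³/1.673×10⁻²⁷ ≈ 1.30×10¹⁴ m/s².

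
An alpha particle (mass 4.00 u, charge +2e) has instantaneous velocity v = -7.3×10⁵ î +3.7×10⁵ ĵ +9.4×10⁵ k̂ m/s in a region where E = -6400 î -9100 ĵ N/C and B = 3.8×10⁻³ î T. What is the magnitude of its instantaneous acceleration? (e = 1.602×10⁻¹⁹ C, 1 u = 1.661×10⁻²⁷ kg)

v×B = (0, 3570, -1410) N/C.
E + v×B = (-6400, -5530, -1410) N/C.
F = q(E + v×B) = (3.204×10⁻¹⁹ C)·(-6400, -5530, -1410) = (-2.05×10⁻¹⁵, -1.77×10⁻¹⁵, -4.50×10⁻¹⁶) N.
|a| = |F|/m = 2.747×10⁻¹⁵/6.644×10⁻²⁷ ≈ 4.13×10¹¹ m/s².

|a| ≈ 4.13×10¹¹ m/s²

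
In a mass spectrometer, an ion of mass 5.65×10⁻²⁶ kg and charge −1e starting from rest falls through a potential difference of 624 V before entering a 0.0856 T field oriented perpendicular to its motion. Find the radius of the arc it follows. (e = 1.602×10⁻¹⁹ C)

r ≈ 0.245 m

Acceleration: |q|V = ½mv² ⇒ v = √(2|q|V/m) = √(2·1.602×10⁻¹⁹·624/5.65×10⁻²⁶) ≈ 5.949×10⁴ m/s.
In the field: r = mv/(|q|B) = (5.65×10⁻²⁶)(5.949×10⁴)/((1.602×10⁻¹⁹)(0.0856)) ≈ 0.245 m.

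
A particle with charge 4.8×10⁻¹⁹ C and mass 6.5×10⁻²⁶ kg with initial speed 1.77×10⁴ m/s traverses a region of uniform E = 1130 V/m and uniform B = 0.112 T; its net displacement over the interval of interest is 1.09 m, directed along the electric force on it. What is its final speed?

B does no work; ΔKE = |q|E d.
½mv_f² = ½mv₀² + |q|Ed = ½(6.5×10⁻²⁶)(1.77×10⁴)² + (4.8×10⁻¹⁹)(1130)(1.09) ≈ 1.018×10⁻¹⁷ J + 5.912×10⁻¹⁶ J ≈ 6.014×10⁻¹⁶ J.
v_f = √(2·6.014×10⁻¹⁶/6.5×10⁻²⁶) ≈ 1.36×10⁵ m/s.

v_f ≈ 1.36×10⁵ m/s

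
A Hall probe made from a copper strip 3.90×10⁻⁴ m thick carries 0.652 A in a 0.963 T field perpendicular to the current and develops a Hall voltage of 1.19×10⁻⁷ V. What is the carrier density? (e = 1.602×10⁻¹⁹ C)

From V_H = IB/(n e t), n = IB/(V_H e t).
n = (0.652)(0.963)/((1.19×10⁻⁷)(1.602×10⁻¹⁹)(3.90×10⁻⁴)) ≈ 8.45×10²⁸ m⁻³.

n ≈ 8.45×10²⁸ m⁻³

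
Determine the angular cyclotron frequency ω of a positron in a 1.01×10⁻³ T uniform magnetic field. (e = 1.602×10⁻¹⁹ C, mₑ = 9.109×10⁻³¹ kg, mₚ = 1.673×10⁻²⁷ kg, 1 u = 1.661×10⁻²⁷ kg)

ω ≈ 1.78×10⁸ rad/s

ω = |q|B/m.
ω = (1.602×10⁻¹⁹)(1.01×10⁻³)/9.109×10⁻³¹ ≈ 1.78×10⁸ rad/s.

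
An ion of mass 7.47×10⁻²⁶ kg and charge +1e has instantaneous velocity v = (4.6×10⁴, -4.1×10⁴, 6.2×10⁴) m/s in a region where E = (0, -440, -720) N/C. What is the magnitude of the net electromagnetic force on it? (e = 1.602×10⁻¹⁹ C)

|F| ≈ 1.35×10⁻¹⁶ N

Only an electric field acts, so F = qE = (1.602×10⁻¹⁹ C)·(0, -440, -720) = (0, -7.05×10⁻¹⁷, -1.15×10⁻¹⁶) N.
|F| = 1.35×10⁻¹⁶ N.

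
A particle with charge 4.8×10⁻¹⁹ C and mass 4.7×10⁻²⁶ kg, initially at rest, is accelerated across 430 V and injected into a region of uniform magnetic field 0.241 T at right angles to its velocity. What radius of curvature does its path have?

Acceleration: |q|V = ½mv² ⇒ v = √(2|q|V/m) = √(2·4.8×10⁻¹⁹·430/4.7×10⁻²⁶) ≈ 9.372×10⁴ m/s.
In the field: r = mv/(|q|B) = (4.7×10⁻²⁶)(9.372×10⁴)/((4.8×10⁻¹⁹)(0.241)) ≈ 0.0381 m.

r ≈ 0.0381 m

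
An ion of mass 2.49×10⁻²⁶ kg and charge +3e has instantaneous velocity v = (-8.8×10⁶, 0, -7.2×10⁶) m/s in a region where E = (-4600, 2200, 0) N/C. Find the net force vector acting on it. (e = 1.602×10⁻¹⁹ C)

Only an electric field acts, so F = qE = (4.806×10⁻¹⁹ C)·(-4600, 2200, 0) = (-2.21×10⁻¹⁵, 1.06×10⁻¹⁵, 0) N.

F ≈ (-2.21×10⁻¹⁵, 1.06×10⁻¹⁵, 0) N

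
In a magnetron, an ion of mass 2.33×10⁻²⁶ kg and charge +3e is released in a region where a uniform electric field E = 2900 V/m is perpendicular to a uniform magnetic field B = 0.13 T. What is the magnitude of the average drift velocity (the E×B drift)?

In crossed fields the guiding centre drifts at v_d = |E×B|/B² = E/B, independent of charge and mass.
v_d = 2900/0.13 = 2.2×10⁴ m/s.

v_d ≈ 2.2×10⁴ m/s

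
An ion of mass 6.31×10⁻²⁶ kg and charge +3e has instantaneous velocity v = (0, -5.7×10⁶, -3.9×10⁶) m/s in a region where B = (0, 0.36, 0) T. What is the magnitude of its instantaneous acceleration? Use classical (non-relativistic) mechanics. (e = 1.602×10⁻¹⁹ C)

v×B = (1.40×10⁶, 0, 0) N/C.
F = q v×B = (4.806×10⁻¹⁹ C)·(1.40×10⁶, 0, 0) = (6.75×10⁻¹³, 0, 0) N.
|a| = |F|/m = 6.748×10⁻¹³/6.31×10⁻²⁶ ≈ 1.07×10¹³ m/s².

|a| ≈ 1.07×10¹³ m/s²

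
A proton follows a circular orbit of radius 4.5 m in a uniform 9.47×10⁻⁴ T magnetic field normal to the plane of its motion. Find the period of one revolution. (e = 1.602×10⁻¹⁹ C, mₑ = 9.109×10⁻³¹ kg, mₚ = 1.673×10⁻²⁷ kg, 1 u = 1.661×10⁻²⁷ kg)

The cyclotron period depends only on m, q, B: T = 2πm/(|q|B).
T = 2π(1.673×10⁻²⁷)/((1.602×10⁻¹⁹)(9.47×10⁻⁴)) ≈ 6.93×10⁻⁵ s.

T ≈ 6.93×10⁻⁵ s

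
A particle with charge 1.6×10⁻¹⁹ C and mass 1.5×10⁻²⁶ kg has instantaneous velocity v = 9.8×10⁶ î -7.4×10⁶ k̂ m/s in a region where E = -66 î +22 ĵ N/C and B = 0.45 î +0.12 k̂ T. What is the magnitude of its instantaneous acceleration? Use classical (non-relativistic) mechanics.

|a| ≈ 4.81×10¹³ m/s²

v×B = (0, -4.51×10⁶, 0) N/C.
E + v×B = (-66.0, -4.51×10⁶, 0) N/C.
F = q(E + v×B) = (1.6×10⁻¹⁹ C)·(-66.0, -4.51×10⁶, 0) = (-1.06×10⁻¹⁷, -7.21×10⁻¹³, 0) N.
|a| = |F|/m = 7.210×10⁻¹³/1.5×10⁻²⁶ ≈ 4.81×10¹³ m/s².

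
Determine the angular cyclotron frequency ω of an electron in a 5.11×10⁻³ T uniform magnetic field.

ω = |q|B/m.
ω = (1.602×10⁻¹⁹)(5.11×10⁻³)/9.109×10⁻³¹ ≈ 8.99×10⁸ rad/s.

ω ≈ 8.99×10⁸ rad/s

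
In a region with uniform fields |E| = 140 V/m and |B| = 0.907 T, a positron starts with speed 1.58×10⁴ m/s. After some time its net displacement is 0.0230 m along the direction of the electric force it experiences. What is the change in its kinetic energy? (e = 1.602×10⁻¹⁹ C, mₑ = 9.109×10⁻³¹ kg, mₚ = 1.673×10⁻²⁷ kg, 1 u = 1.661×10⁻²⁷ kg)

The magnetic force is always ⟂ v and does no work; only the electric force changes KE.
ΔKE = F_E · d = |q|E d = (1.602×10⁻¹⁹)(140)(0.0230) ≈ 5.16×10⁻¹⁹ J.

ΔKE ≈ 5.16×10⁻¹⁹ J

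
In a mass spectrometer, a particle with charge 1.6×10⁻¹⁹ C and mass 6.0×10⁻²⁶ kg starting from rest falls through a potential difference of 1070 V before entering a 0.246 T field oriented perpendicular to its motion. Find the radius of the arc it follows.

r ≈ 0.115 m

Acceleration: |q|V = ½mv² ⇒ v = √(2|q|V/m) = √(2·1.6×10⁻¹⁹·1070/6.0×10⁻²⁶) ≈ 7.554×10⁴ m/s.
In the field: r = mv/(|q|B) = (6.0×10⁻²⁶)(7.554×10⁴)/((1.6×10⁻¹⁹)(0.246)) ≈ 0.115 m.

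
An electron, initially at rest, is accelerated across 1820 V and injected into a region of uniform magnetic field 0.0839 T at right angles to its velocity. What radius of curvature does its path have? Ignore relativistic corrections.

r ≈ 1.71×10⁻³ m

Acceleration: |q|V = ½mv² ⇒ v = √(2|q|V/m) = √(2·1.602×10⁻¹⁹·1820/9.109×10⁻³¹) ≈ 2.530×10⁷ m/s.
In the field: r = mv/(|q|B) = (9.109×10⁻³¹)(2.530×10⁷)/((1.602×10⁻¹⁹)(0.0839)) ≈ 1.71×10⁻³ m.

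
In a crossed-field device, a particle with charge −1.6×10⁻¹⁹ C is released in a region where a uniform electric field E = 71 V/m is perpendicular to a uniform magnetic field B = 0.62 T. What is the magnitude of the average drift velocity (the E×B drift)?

v_d ≈ 110 m/s

The E×B drift speed is v_d = E/B.
v_d = 71/0.62 = 110 m/s.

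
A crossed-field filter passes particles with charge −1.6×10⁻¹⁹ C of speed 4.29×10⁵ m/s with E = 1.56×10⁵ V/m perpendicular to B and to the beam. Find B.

B = 0.364 T

Balance of forces in the selector: qE = qvB ⇒ B = E/v.
B = 1.56×10⁵/4.29×10⁵ = 0.364 T.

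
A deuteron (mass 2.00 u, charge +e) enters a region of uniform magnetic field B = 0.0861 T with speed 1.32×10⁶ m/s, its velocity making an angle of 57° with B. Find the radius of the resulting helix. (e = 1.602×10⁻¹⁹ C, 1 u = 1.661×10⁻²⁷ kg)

r ≈ 0.267 m

v⊥ = v sinθ = 1.32×10⁶·sin57° ≈ 1.107×10⁶ m/s.
r = m v⊥/(|q|B) = (3.322×10⁻²⁷)(1.107×10⁶)/((1.602×10⁻¹⁹)(0.0861)) ≈ 0.267 m.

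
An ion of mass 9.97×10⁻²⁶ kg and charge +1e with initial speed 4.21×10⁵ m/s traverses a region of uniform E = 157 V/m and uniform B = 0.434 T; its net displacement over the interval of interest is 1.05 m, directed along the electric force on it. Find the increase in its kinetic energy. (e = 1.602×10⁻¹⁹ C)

The magnetic force is always ⟂ v and does no work; only the electric force changes KE.
ΔKE = F_E · d = |q|E d = (1.602×10⁻¹⁹)(157)(1.05) ≈ 2.64×10⁻¹⁷ J.

ΔKE ≈ 2.64×10⁻¹⁷ J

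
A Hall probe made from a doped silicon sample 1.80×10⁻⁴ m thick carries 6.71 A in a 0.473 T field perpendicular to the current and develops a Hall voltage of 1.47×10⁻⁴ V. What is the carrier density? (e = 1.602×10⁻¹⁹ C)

n ≈ 7.49×10²⁶ m⁻³

From V_H = IB/(n e t), n = IB/(V_H e t).
n = (6.71)(0.473)/((1.47×10⁻⁴)(1.602×10⁻¹⁹)(1.80×10⁻⁴)) ≈ 7.49×10²⁶ m⁻³.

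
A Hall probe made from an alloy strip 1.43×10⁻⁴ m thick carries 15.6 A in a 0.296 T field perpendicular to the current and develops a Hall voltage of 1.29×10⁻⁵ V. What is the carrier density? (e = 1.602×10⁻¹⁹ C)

n ≈ 1.56×10²⁸ m⁻³

From V_H = IB/(n e t), n = IB/(V_H e t).
n = (15.6)(0.296)/((1.29×10⁻⁵)(1.602×10⁻¹⁹)(1.43×10⁻⁴)) ≈ 1.56×10²⁸ m⁻³.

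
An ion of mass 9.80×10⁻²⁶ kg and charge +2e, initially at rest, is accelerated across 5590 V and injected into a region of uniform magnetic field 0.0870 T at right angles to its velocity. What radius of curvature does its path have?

Acceleration: |q|V = ½mv² ⇒ v = √(2|q|V/m) = √(2·3.204×10⁻¹⁹·5590/9.80×10⁻²⁶) ≈ 1.912×10⁵ m/s.
In the field: r = mv/(|q|B) = (9.80×10⁻²⁶)(1.912×10⁵)/((3.204×10⁻¹⁹)(0.0870)) ≈ 0.672 m.

r ≈ 0.672 m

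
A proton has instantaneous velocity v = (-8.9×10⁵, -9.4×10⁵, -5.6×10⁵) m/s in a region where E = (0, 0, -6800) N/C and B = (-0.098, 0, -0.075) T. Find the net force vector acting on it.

F ≈ (1.13×10⁻¹⁴, -1.90×10⁻¹⁵, -1.58×10⁻¹⁴) N

v×B = (7.05×10⁴, -1.19×10⁴, -9.21×10⁴) N/C.
E + v×B = (7.05×10⁴, -1.19×10⁴, -9.89×10⁴) N/C.
F = q(E + v×B) = (1.602×10⁻¹⁹ C)·(7.05×10⁴, -1.19×10⁴, -9.89×10⁴) = (1.13×10⁻¹⁴, -1.90×10⁻¹⁵, -1.58×10⁻¹⁴) N.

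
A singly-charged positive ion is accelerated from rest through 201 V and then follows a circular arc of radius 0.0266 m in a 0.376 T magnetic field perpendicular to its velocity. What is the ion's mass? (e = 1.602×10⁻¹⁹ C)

Combine |q|V = ½mv² and r = mv/(|q|B): eliminate v to get m = qB²r²/(2V).
m = (1.602×10⁻¹⁹)(0.376)²(0.0266)²/(2·201) ≈ 3.99×10⁻²⁶ kg.

m ≈ 3.99×10⁻²⁶ kg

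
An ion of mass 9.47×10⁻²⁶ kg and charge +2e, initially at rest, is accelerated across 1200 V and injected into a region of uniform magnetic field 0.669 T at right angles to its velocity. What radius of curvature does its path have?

Acceleration: |q|V = ½mv² ⇒ v = √(2|q|V/m) = √(2·3.204×10⁻¹⁹·1200/9.47×10⁻²⁶) ≈ 9.011×10⁴ m/s.
In the field: r = mv/(|q|B) = (9.47×10⁻²⁶)(9.011×10⁴)/((3.204×10⁻¹⁹)(0.669)) ≈ 0.0398 m.

r ≈ 0.0398 m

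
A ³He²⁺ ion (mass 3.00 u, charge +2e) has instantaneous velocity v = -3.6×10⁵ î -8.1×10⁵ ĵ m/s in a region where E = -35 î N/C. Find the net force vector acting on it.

F ≈ (-1.12×10⁻¹⁷, 0, 0) N

Only an electric field acts, so F = qE = (3.204×10⁻¹⁹ C)·(-35.0, 0, 0) = (-1.12×10⁻¹⁷, 0, 0) N.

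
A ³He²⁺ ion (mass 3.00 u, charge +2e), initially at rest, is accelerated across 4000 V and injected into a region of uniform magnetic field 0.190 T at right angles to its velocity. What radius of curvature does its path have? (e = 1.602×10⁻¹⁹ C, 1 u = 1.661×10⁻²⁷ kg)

Acceleration: |q|V = ½mv² ⇒ v = √(2|q|V/m) = √(2·3.204×10⁻¹⁹·4000/4.983×10⁻²⁷) ≈ 7.172×10⁵ m/s.
In the field: r = mv/(|q|B) = (4.983×10⁻²⁷)(7.172×10⁵)/((3.204×10⁻¹⁹)(0.190)) ≈ 0.0587 m.

r ≈ 0.0587 m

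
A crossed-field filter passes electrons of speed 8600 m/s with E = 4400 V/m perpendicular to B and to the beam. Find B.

Balance of forces in the selector: qE = qvB ⇒ B = E/v.
B = 4400/8600 = 0.51 T.

B = 0.51 T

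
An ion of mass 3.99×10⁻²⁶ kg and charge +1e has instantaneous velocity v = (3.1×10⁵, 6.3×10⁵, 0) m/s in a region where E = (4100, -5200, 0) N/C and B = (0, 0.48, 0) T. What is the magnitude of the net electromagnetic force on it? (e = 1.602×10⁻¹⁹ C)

|F| ≈ 2.39×10⁻¹⁴ N

v×B = (0, 0, 1.49×10⁵) N/C.
E + v×B = (4100, -5200, 1.49×10⁵) N/C.
F = q(E + v×B) = (1.602×10⁻¹⁹ C)·(4100, -5200, 1.49×10⁵) = (6.57×10⁻¹⁶, -8.33×10⁻¹⁶, 2.38×10⁻¹⁴) N.
|F| = 2.39×10⁻¹⁴ N.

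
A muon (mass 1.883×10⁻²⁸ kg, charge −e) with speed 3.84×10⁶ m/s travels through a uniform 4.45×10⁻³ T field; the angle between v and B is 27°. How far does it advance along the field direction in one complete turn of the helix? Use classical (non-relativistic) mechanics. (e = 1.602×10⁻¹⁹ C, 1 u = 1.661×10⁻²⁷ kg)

v∥ = v cosθ = 3.84×10⁶·cos27° ≈ 3.421×10⁶ m/s.
T = 2πm/(|q|B) = 2π(1.883×10⁻²⁸)/((1.602×10⁻¹⁹)(4.45×10⁻³)) ≈ 1.660×10⁻⁶ s.
pitch = v∥ T = (3.421×10⁶)(1.660×10⁻⁶) ≈ 5.68 m.

p ≈ 5.68 m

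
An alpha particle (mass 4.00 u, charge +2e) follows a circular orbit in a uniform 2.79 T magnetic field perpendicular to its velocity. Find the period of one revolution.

T ≈ 4.67×10⁻⁸ s

The cyclotron period depends only on m, q, B: T = 2πm/(|q|B).
T = 2π(6.644×10⁻²⁷)/((3.204×10⁻¹⁹)(2.79)) ≈ 4.67×10⁻⁸ s.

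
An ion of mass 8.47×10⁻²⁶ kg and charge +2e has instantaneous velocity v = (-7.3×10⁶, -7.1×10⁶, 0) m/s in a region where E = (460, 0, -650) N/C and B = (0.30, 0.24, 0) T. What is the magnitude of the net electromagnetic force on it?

v×B = (0, 0, 3.78×10⁵) N/C.
E + v×B = (460, 0, 3.77×10⁵) N/C.
F = q(E + v×B) = (3.204×10⁻¹⁹ C)·(460, 0, 3.77×10⁵) = (1.47×10⁻¹⁶, 0, 1.21×10⁻¹³) N.
|F| = 1.21×10⁻¹³ N.

|F| ≈ 1.21×10⁻¹³ N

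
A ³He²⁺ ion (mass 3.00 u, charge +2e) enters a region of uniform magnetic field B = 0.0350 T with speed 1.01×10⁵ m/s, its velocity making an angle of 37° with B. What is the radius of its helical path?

r ≈ 0.0270 m

v⊥ = v sinθ = 1.01×10⁵·sin37° ≈ 6.078×10⁴ m/s.
r = m v⊥/(|q|B) = (4.983×10⁻²⁷)(6.078×10⁴)/((3.204×10⁻¹⁹)(0.0350)) ≈ 0.0270 m.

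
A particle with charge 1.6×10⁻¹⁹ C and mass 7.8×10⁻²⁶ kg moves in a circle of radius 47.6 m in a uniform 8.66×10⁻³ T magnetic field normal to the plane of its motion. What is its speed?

From |q|vB = mv²/r, v = |q|Br/m.
v = (1.6×10⁻¹⁹)(8.66×10⁻³)(47.6)/7.8×10⁻²⁶ ≈ 8.46×10⁵ m/s.

v ≈ 8.46×10⁵ m/s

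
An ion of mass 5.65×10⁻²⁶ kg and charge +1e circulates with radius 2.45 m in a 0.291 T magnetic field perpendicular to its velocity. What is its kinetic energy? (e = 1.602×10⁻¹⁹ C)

v = |q|Br/m, then KE = ½mv² = (qBr)²/(2m).
v = (1.602×10⁻¹⁹)(0.291)(2.45)/5.65×10⁻²⁶ ≈ 2.021×10⁶ m/s.
KE = ½(5.65×10⁻²⁶)(2.021×10⁶)² ≈ 1.15×10⁻¹³ J = 7.21×10⁵ eV.

KE ≈ 7.21×10⁵ eV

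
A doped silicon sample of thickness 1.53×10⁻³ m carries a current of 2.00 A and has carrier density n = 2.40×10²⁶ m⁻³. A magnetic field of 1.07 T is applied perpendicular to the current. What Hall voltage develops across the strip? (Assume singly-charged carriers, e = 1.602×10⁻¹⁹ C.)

V_H ≈ 3.64×10⁻⁵ V

V_H = IB/(n e t).
V_H = (2.00)(1.07)/((2.40×10²⁶)(1.602×10⁻¹⁹)(1.53×10⁻³)) ≈ 3.64×10⁻⁵ V.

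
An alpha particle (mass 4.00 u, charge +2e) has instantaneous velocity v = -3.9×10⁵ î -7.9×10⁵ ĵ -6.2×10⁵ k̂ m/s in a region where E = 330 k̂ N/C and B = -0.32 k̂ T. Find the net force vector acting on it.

F ≈ (8.10×10⁻¹⁴, -4.00×10⁻¹⁴, 1.06×10⁻¹⁶) N

v×B = (2.53×10⁵, -1.25×10⁵, 0) N/C.
E + v×B = (2.53×10⁵, -1.25×10⁵, 330) N/C.
F = q(E + v×B) = (3.204×10⁻¹⁹ C)·(2.53×10⁵, -1.25×10⁵, 330) = (8.10×10⁻¹⁴, -4.00×10⁻¹⁴, 1.06×10⁻¹⁶) N.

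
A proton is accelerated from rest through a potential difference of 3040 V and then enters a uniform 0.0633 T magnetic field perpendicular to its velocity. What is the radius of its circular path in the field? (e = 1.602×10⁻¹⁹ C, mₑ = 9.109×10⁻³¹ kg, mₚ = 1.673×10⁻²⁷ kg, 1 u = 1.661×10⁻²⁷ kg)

Acceleration: |q|V = ½mv² ⇒ v = √(2|q|V/m) = √(2·1.602×10⁻¹⁹·3040/1.673×10⁻²⁷) ≈ 7.630×10⁵ m/s.
In the field: r = mv/(|q|B) = (1.673×10⁻²⁷)(7.630×10⁵)/((1.602×10⁻¹⁹)(0.0633)) ≈ 0.126 m.

r ≈ 0.126 m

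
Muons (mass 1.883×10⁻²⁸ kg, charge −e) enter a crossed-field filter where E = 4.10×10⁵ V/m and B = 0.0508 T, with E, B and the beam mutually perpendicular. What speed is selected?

For undeflected motion the electric and magnetic forces balance: qE = qvB.
v = E/B = 4.10×10⁵/0.0508 = 8.07×10⁶ m/s.
The result is independent of the particle's charge and mass.

v = 8.07×10⁶ m/s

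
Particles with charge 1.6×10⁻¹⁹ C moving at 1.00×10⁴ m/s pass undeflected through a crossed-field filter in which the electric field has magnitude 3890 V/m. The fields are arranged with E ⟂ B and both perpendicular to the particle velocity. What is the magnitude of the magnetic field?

B = 0.389 T

Balance of forces in the selector: qE = qvB ⇒ B = E/v.
B = 3890/1.00×10⁴ = 0.389 T.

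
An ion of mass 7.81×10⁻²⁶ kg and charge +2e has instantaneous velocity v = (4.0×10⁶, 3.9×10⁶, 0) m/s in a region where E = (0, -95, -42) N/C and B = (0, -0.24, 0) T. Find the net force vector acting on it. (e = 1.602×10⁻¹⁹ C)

v×B = (0, 0, -9.60×10⁵) N/C.
E + v×B = (0, -95.0, -9.60×10⁵) N/C.
F = q(E + v×B) = (3.204×10⁻¹⁹ C)·(0, -95.0, -9.60×10⁵) = (0, -3.04×10⁻¹⁷, -3.08×10⁻¹³) N.

F ≈ (0, -3.04×10⁻¹⁷, -3.08×10⁻¹³) N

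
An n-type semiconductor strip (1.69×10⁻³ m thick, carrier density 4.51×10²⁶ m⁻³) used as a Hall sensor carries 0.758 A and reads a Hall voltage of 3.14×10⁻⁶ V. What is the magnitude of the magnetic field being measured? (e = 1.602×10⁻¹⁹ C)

From V_H = IB/(n e t), B = V_H n e t / I.
B = (3.14×10⁻⁶)(4.51×10²⁶)(1.602×10⁻¹⁹)(1.69×10⁻³)/0.758 ≈ 0.506 T.

B ≈ 0.506 T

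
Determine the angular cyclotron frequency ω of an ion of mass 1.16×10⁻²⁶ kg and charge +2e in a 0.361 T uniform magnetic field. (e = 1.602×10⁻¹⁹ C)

ω ≈ 9.97×10⁶ rad/s

ω = |q|B/m.
ω = (3.204×10⁻¹⁹)(0.361)/1.16×10⁻²⁶ ≈ 9.97×10⁶ rad/s.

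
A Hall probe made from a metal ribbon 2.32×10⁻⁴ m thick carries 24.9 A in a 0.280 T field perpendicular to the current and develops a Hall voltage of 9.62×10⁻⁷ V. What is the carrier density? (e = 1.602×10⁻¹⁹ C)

n ≈ 1.95×10²⁹ m⁻³

From V_H = IB/(n e t), n = IB/(V_H e t).
n = (24.9)(0.280)/((9.62×10⁻⁷)(1.602×10⁻¹⁹)(2.32×10⁻⁴)) ≈ 1.95×10²⁹ m⁻³.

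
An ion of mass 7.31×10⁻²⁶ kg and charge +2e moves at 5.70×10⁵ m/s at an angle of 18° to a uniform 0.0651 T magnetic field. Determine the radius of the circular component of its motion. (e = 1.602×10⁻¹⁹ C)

r ≈ 0.617 m

v⊥ = v sinθ = 5.70×10⁵·sin18° ≈ 1.761×10⁵ m/s.
r = m v⊥/(|q|B) = (7.31×10⁻²⁶)(1.761×10⁵)/((3.204×10⁻¹⁹)(0.0651)) ≈ 0.617 m.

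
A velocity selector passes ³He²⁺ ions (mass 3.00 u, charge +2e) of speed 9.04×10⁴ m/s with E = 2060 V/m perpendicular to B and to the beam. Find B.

Balance of forces in the selector: qE = qvB ⇒ B = E/v.
B = 2060/9.04×10⁴ = 0.0228 T.

B = 0.0228 T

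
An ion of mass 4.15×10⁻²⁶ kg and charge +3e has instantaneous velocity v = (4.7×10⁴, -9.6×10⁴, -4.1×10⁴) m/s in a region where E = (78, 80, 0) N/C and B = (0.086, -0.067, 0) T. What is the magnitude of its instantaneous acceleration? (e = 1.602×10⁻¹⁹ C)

|a| ≈ 7.78×10¹⁰ m/s²

v×B = (-2750, -3530, 5110) N/C.
E + v×B = (-2670, -3450, 5110) N/C.
F = q(E + v×B) = (4.806×10⁻¹⁹ C)·(-2670, -3450, 5110) = (-1.28×10⁻¹⁵, -1.66×10⁻¹⁵, 2.45×10⁻¹⁵) N.
|a| = |F|/m = 3.227×10⁻¹⁵/4.15×10⁻²⁶ ≈ 7.78×10¹⁰ m/s².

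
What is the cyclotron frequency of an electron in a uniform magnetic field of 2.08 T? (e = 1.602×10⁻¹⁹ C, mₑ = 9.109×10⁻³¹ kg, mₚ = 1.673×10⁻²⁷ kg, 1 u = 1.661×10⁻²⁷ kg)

f ≈ 5.82×10¹⁰ Hz

f = |q|B/(2πm).
f = (1.602×10⁻¹⁹)(2.08)/(2π·9.109×10⁻³¹) ≈ 5.82×10¹⁰ Hz.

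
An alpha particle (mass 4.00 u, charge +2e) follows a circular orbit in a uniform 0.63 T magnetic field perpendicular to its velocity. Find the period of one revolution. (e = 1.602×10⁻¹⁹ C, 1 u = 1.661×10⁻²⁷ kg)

T ≈ 2.1×10⁻⁷ s

The cyclotron period depends only on m, q, B: T = 2πm/(|q|B).
T = 2π(6.644×10⁻²⁷)/((3.204×10⁻¹⁹)(0.63)) ≈ 2.1×10⁻⁷ s.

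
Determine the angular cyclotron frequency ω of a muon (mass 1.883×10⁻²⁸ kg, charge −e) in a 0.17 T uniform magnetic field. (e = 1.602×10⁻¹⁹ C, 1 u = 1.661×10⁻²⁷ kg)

ω = |q|B/m.
ω = (1.602×10⁻¹⁹)(0.17)/1.883×10⁻²⁸ ≈ 1.4×10⁸ rad/s.

ω ≈ 1.4×10⁸ rad/s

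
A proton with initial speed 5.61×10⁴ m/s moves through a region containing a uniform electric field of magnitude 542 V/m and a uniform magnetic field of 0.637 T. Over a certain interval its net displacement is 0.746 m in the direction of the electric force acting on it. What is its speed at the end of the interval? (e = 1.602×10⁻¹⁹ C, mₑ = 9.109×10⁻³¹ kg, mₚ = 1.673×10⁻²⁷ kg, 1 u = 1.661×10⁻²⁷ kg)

B does no work; ΔKE = |q|E d.
½mv_f² = ½mv₀² + |q|Ed = ½(1.673×10⁻²⁷)(5.61×10⁴)² + (1.602×10⁻¹⁹)(542)(0.746) ≈ 2.633×10⁻¹⁸ J + 6.477×10⁻¹⁷ J ≈ 6.741×10⁻¹⁷ J.
v_f = √(2·6.741×10⁻¹⁷/1.673×10⁻²⁷) ≈ 2.84×10⁵ m/s.

v_f ≈ 2.84×10⁵ m/s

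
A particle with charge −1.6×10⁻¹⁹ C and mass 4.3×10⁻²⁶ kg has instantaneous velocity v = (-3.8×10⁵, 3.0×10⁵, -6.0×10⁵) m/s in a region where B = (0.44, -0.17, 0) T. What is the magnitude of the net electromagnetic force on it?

v×B = (-1.02×10⁵, -2.64×10⁵, -6.74×10⁴) N/C.
F = q v×B = (−1.6×10⁻¹⁹ C)·(-1.02×10⁵, -2.64×10⁵, -6.74×10⁴) = (1.63×10⁻¹⁴, 4.22×10⁻¹⁴, 1.08×10⁻¹⁴) N.
|F| = 4.65×10⁻¹⁴ N.

|F| ≈ 4.65×10⁻¹⁴ N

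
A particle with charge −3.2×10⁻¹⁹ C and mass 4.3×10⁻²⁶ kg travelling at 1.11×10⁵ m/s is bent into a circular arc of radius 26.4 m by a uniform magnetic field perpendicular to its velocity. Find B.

From |q|vB = mv²/r, B = mv/(|q|r).
B = (4.3×10⁻²⁶)(1.11×10⁵)/((3.2×10⁻¹⁹)(26.4)) ≈ 5.65×10⁻⁴ T.

B ≈ 5.65×10⁻⁴ T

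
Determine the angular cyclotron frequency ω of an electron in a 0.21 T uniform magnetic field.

ω = |q|B/m.
ω = (1.602×10⁻¹⁹)(0.21)/9.109×10⁻³¹ ≈ 3.7×10¹⁰ rad/s.

ω ≈ 3.7×10¹⁰ rad/s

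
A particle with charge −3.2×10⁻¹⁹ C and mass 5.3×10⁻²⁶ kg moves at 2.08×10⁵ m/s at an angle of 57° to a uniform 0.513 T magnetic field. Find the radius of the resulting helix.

r ≈ 0.0563 m

v⊥ = v sinθ = 2.08×10⁵·sin57° ≈ 1.744×10⁵ m/s.
r = m v⊥/(|q|B) = (5.3×10⁻²⁶)(1.744×10⁵)/((3.2×10⁻¹⁹)(0.513)) ≈ 0.0563 m.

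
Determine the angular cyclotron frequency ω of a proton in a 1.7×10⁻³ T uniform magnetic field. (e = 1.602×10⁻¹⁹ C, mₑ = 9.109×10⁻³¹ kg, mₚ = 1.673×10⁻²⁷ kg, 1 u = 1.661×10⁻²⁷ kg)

ω ≈ 1.6×10⁵ rad/s

ω = |q|B/m.
ω = (1.602×10⁻¹⁹)(1.7×10⁻³)/1.673×10⁻²⁷ ≈ 1.6×10⁵ rad/s.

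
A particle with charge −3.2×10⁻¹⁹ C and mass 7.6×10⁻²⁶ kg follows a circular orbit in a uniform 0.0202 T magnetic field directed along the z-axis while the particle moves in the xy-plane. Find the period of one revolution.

T ≈ 7.39×10⁻⁵ s

The cyclotron period depends only on m, q, B: T = 2πm/(|q|B).
T = 2π(7.6×10⁻²⁶)/((3.2×10⁻¹⁹)(0.0202)) ≈ 7.39×10⁻⁵ s.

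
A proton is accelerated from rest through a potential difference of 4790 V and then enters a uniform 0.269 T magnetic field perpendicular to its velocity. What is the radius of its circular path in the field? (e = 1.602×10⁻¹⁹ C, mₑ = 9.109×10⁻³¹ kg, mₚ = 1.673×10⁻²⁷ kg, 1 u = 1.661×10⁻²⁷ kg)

r ≈ 0.0372 m

Acceleration: |q|V = ½mv² ⇒ v = √(2|q|V/m) = √(2·1.602×10⁻¹⁹·4790/1.673×10⁻²⁷) ≈ 9.578×10⁵ m/s.
In the field: r = mv/(|q|B) = (1.673×10⁻²⁷)(9.578×10⁵)/((1.602×10⁻¹⁹)(0.269)) ≈ 0.0372 m.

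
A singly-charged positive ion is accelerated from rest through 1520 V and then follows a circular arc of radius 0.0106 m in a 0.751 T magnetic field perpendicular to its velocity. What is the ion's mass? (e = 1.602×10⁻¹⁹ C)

Combine |q|V = ½mv² and r = mv/(|q|B): eliminate v to get m = qB²r²/(2V).
m = (1.602×10⁻¹⁹)(0.751)²(0.0106)²/(2·1520) ≈ 3.34×10⁻²⁷ kg.

m ≈ 3.34×10⁻²⁷ kg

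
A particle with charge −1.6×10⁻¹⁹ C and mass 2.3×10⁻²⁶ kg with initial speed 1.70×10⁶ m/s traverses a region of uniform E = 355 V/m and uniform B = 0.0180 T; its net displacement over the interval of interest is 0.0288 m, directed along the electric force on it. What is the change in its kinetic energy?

The magnetic force is always ⟂ v and does no work; only the electric force changes KE.
ΔKE = F_E · d = |q|E d = (1.6×10⁻¹⁹)(355)(0.0288) ≈ 1.64×10⁻¹⁸ J.

ΔKE ≈ 1.64×10⁻¹⁸ J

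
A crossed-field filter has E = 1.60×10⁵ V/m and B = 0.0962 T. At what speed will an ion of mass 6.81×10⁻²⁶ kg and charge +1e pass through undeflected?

Straight-line motion ⇒ electric and magnetic forces cancel, so E = vB.
v = E/B = 1.60×10⁵/0.0962 = 1.66×10⁶ m/s.

v = 1.66×10⁶ m/s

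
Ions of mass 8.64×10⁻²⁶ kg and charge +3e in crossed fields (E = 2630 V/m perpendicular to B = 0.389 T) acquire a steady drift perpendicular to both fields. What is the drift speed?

v_d ≈ 6760 m/s

The steady drift has the magnetic force balancing the electric force, so v_d = E/B.
v_d = 2630/0.389 = 6760 m/s.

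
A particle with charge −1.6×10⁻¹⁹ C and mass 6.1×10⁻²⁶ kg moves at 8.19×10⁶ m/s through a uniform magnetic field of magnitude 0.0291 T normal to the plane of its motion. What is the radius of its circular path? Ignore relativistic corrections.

r ≈ 107 m

The magnetic force provides the centripetal force: |q|vB = mv²/r.
r = mv/(|q|B) = (6.1×10⁻²⁶)(8.19×10⁶)/((1.6×10⁻¹⁹)(0.0291)) ≈ 107 m.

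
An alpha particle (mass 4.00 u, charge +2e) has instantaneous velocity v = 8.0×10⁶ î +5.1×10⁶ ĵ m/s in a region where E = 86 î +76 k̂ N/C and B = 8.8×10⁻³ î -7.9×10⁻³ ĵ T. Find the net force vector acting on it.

v×B = (0, 0, -1.08×10⁵) N/C.
E + v×B = (86.0, 0, -1.08×10⁵) N/C.
F = q(E + v×B) = (3.204×10⁻¹⁹ C)·(86.0, 0, -1.08×10⁵) = (2.76×10⁻¹⁷, 0, -3.46×10⁻¹⁴) N.

F ≈ (2.76×10⁻¹⁷, 0, -3.46×10⁻¹⁴) N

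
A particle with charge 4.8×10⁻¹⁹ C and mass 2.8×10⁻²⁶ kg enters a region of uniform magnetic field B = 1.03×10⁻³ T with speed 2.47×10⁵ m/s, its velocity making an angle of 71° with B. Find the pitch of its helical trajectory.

v∥ = v cosθ = 2.47×10⁵·cos71° ≈ 8.042×10⁴ m/s.
T = 2πm/(|q|B) = 2π(2.8×10⁻²⁶)/((4.8×10⁻¹⁹)(1.03×10⁻³)) ≈ 3.558×10⁻⁴ s.
pitch = v∥ T = (8.042×10⁴)(3.558×10⁻⁴) ≈ 28.6 m.

p ≈ 28.6 m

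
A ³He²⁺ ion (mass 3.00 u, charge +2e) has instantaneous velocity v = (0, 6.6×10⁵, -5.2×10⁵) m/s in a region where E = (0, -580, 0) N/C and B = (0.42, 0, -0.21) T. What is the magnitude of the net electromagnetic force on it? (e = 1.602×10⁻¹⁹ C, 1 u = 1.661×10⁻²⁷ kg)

|F| ≈ 1.22×10⁻¹³ N

v×B = (-1.39×10⁵, -2.18×10⁵, -2.77×10⁵) N/C.
E + v×B = (-1.39×10⁵, -2.19×10⁵, -2.77×10⁵) N/C.
F = q(E + v×B) = (3.204×10⁻¹⁹ C)·(-1.39×10⁵, -2.19×10⁵, -2.77×10⁵) = (-4.44×10⁻¹⁴, -7.02×10⁻¹⁴, -8.88×10⁻¹⁴) N.
|F| = 1.22×10⁻¹³ N.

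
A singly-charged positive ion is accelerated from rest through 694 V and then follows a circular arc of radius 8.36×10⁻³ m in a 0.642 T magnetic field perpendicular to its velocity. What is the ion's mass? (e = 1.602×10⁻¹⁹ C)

m ≈ 3.32×10⁻²⁷ kg

Combine |q|V = ½mv² and r = mv/(|q|B): eliminate v to get m = qB²r²/(2V).
m = (1.602×10⁻¹⁹)(0.642)²(8.36×10⁻³)²/(2·694) ≈ 3.32×10⁻²⁷ kg.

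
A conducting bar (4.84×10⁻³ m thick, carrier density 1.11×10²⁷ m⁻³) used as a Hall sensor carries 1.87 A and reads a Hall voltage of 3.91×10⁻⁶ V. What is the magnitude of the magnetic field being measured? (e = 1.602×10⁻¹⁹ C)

B ≈ 1.80 T

From V_H = IB/(n e t), B = V_H n e t / I.
B = (3.91×10⁻⁶)(1.11×10²⁷)(1.602×10⁻¹⁹)(4.84×10⁻³)/1.87 ≈ 1.80 T.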